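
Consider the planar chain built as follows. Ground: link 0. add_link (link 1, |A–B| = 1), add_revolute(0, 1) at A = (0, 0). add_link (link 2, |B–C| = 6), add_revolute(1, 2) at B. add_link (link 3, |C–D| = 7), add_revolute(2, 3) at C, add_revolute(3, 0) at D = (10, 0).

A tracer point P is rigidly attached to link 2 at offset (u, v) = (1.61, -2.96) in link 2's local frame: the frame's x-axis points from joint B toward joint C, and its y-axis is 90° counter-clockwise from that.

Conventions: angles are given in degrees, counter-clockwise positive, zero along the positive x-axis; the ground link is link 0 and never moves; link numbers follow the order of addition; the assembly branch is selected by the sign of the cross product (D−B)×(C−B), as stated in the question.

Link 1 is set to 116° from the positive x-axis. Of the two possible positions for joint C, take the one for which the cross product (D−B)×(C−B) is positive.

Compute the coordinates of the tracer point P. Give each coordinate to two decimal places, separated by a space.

A=(0,0), D=(10.00,0)
B = A + 1.00·(cos116°, sin116°) = (-0.4384, 0.8988)
|BD| = 10.4770
circle(B,6.00) ∩ circle(D,7.00): a=4.6181, h=3.8306
  candidates: C₊=(4.4913,4.3191) cross=40.133; C₋=(3.8341,-3.3138) cross=-40.133
  branch + wants cross > 0 → take C=(4.4913,4.3191) (cross=40.133)
ex = (C−B)/|BC| = (0.8216,0.5700); ey = (-0.5700,0.8216)
P = B + 1.61·ex + -2.96·ey = (2.5718,-0.6154)

2.57 -0.62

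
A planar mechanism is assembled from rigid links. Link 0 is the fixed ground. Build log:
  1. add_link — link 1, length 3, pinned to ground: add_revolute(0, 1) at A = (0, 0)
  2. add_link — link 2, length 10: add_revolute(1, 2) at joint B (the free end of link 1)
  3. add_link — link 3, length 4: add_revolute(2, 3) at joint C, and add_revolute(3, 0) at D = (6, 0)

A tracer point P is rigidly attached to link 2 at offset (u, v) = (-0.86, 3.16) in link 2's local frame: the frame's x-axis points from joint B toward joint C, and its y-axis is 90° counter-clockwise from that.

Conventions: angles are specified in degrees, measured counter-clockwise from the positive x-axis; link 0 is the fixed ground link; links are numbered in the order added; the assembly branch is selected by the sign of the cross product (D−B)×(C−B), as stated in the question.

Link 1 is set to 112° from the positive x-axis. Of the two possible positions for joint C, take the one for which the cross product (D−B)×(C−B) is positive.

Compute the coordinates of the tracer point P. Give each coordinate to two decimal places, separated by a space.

A=(0,0), D=(6.00,0)
B = A + 3.00·(cos112°, sin112°) = (-1.1238, 2.7816)
|BD| = 7.6476
circle(B,10.00) ∩ circle(D,4.00): a=9.3157, h=3.6356
  candidates: C₊=(8.8762,2.7799) cross=27.803; C₋=(6.2316,-3.9933) cross=-27.803
  branch + wants cross > 0 → take C=(8.8762,2.7799) (cross=27.803)
ex = (C−B)/|BC| = (1.0000,-0.0002); ey = (0.0002,1.0000)
P = B + -0.86·ex + 3.16·ey = (-1.9833,5.9417)

-1.98 5.94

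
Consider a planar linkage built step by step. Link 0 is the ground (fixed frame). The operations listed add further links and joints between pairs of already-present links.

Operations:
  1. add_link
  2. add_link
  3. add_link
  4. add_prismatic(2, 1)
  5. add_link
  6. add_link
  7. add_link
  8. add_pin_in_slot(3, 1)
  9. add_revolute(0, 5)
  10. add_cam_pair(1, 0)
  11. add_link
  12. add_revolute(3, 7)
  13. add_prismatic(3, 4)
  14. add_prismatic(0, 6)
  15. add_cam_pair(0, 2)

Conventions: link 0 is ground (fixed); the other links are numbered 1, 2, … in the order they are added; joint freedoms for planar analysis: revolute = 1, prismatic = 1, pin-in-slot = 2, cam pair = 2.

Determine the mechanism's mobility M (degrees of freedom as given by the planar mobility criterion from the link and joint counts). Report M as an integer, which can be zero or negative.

L=1 J1=0 J2=0
add link → L=2 J1=0 J2=0
add link → L=3 J1=0 J2=0
add link → L=4 J1=0 J2=0
P@2,1 dof=1 J1 → L=4 J1=1 J2=0
add link → L=5 J1=1 J2=0
add link → L=6 J1=1 J2=0
add link → L=7 J1=1 J2=0
PS@3,1 dof=2 J2 → L=7 J1=1 J2=1
R@0,5 dof=1 J1 → L=7 J1=2 J2=1
C@1,0 dof=2 J2 → L=7 J1=2 J2=2
add link → L=8 J1=2 J2=2
R@3,7 dof=1 J1 → L=8 J1=3 J2=2
P@3,4 dof=1 J1 → L=8 J1=4 J2=2
P@0,6 dof=1 J1 → L=8 J1=5 J2=2
C@0,2 dof=2 J2 → L=8 J1=5 J2=3
M=3(L−1)−2J1−J2=3·7−2·5−3=8

M = 8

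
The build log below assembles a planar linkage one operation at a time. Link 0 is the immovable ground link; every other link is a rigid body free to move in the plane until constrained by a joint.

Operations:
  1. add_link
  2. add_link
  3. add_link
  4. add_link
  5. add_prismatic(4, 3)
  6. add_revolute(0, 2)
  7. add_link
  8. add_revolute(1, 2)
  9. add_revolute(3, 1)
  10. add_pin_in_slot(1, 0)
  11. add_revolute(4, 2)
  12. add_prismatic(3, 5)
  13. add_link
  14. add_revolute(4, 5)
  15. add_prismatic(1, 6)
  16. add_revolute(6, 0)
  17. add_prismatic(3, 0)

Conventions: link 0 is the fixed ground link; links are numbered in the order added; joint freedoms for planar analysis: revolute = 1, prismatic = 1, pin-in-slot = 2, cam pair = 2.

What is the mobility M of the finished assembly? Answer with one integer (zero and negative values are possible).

link 0 = ground. State L|J1|J2 = 1|0|0
+link1  2|0|0
+link2  3|0|0
+link3  4|0|0
+link4  5|0|0
P(4,3) f=1→J1  5|1|0
R(0,2) f=1→J1  5|2|0
+link5  6|2|0
R(1,2) f=1→J1  6|3|0
R(3,1) f=1→J1  6|4|0
PS(1,0) f=2→J2  6|4|1
R(4,2) f=1→J1  6|5|1
P(3,5) f=1→J1  6|6|1
+link6  7|6|1
R(4,5) f=1→J1  7|7|1
P(1,6) f=1→J1  7|8|1
R(6,0) f=1→J1  7|9|1
P(3,0) f=1→J1  7|10|1
M = 3(7−1)−2·10−1 = 18−20−1 = -3

M = -3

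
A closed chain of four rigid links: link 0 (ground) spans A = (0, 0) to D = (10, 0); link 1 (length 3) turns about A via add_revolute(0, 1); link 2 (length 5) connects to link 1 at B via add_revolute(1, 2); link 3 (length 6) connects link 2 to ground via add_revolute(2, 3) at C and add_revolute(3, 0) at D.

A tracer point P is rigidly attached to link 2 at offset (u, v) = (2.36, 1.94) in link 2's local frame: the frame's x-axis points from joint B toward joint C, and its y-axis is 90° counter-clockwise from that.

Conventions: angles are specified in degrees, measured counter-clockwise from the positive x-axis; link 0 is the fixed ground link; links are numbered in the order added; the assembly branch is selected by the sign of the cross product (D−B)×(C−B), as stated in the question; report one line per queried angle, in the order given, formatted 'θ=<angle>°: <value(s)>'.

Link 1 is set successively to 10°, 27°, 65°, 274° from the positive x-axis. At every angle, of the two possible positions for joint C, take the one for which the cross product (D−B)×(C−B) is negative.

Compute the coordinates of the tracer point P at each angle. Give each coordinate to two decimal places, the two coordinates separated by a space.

A=(0,0), D=(10.00,0)
θ=10°: B = A + 3.00·(cos10°, sin10°) = (2.9544, 0.5209)
θ=10°: |BD| = 7.0648
θ=10°: circle(B,5.00) ∩ circle(D,6.00): a=2.7539, h=4.1733
θ=10°:   candidates: C₊=(6.0086,4.4798) cross=29.483; C₋=(5.3931,-3.8440) cross=-29.483
θ=10°:   branch - wants cross < 0 → take C=(5.3931,-3.8440) (cross=-29.483)
θ=10°: ex = (C−B)/|BC| = (0.4877,-0.8730); ey = (0.8730,0.4877)
θ=10°: P = B + 2.36·ex + 1.94·ey = (5.7991,-0.5931)
θ=27°: B = A + 3.00·(cos27°, sin27°) = (2.6730, 1.3620)
θ=27°: |BD| = 7.4525
θ=27°: circle(B,5.00) ∩ circle(D,6.00): a=2.9882, h=4.0088
θ=27°:   candidates: C₊=(6.3436,4.7571) cross=29.876; C₋=(4.8783,-3.1254) cross=-29.876
θ=27°:   branch - wants cross < 0 → take C=(4.8783,-3.1254) (cross=-29.876)
θ=27°: ex = (C−B)/|BC| = (0.4411,-0.8975); ey = (0.8975,0.4411)
θ=27°: P = B + 2.36·ex + 1.94·ey = (5.4550,0.0996)
θ=65°: B = A + 3.00·(cos65°, sin65°) = (1.2679, 2.7189)
θ=65°: |BD| = 9.1456
θ=65°: circle(B,5.00) ∩ circle(D,6.00): a=3.9714, h=3.0377
θ=65°:   candidates: C₊=(5.9628,4.4386) cross=27.782; C₋=(4.1567,-1.3621) cross=-27.782
θ=65°:   branch - wants cross < 0 → take C=(4.1567,-1.3621) (cross=-27.782)
θ=65°: ex = (C−B)/|BC| = (0.5778,-0.8162); ey = (0.8162,0.5778)
θ=65°: P = B + 2.36·ex + 1.94·ey = (4.2148,1.9135)
θ=274°: B = A + 3.00·(cos274°, sin274°) = (0.2093, -2.9927)
θ=274°: |BD| = 10.2379
θ=274°: circle(B,5.00) ∩ circle(D,6.00): a=4.5817, h=2.0019
θ=274°:   candidates: C₊=(4.0057,0.2611) cross=20.496; C₋=(5.1761,-3.5679) cross=-20.496
θ=274°:   branch - wants cross < 0 → take C=(5.1761,-3.5679) (cross=-20.496)
θ=274°: ex = (C−B)/|BC| = (0.9934,-0.1150); ey = (0.1150,0.9934)
θ=274°: P = B + 2.36·ex + 1.94·ey = (2.7768,-1.3371)

θ=10°: 5.80 -0.59
θ=27°: 5.46 0.10
θ=65°: 4.21 1.91
θ=274°: 2.78 -1.34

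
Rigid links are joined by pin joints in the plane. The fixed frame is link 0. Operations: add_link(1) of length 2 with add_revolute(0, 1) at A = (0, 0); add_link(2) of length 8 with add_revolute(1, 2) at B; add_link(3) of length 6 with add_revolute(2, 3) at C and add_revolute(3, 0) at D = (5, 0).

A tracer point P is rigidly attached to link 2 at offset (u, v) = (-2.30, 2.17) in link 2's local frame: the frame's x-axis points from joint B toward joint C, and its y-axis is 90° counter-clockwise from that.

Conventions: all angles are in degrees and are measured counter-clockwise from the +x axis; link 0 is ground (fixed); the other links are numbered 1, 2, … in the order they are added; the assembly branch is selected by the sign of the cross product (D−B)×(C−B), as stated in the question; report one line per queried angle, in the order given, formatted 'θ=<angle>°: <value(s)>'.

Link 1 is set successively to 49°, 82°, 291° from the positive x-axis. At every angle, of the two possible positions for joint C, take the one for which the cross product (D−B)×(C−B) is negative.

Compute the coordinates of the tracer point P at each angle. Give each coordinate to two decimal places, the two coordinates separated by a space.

A=(0,0), D=(5.00,0)
θ=49°: B = A + 2.00·(cos49°, sin49°) = (1.3121, 1.5094)
θ=49°: |BD| = 3.9848
θ=49°: circle(B,8.00) ∩ circle(D,6.00): a=5.5057, h=5.8040
θ=49°:   candidates: C₊=(8.6061,4.7954) cross=23.128; C₋=(4.2091,-5.9476) cross=-23.128
θ=49°:   branch - wants cross < 0 → take C=(4.2091,-5.9476) (cross=-23.128)
θ=49°: ex = (C−B)/|BC| = (0.3621,-0.9321); ey = (0.9321,0.3621)
θ=49°: P = B + -2.30·ex + 2.17·ey = (2.5020,4.4391)
θ=82°: B = A + 2.00·(cos82°, sin82°) = (0.2783, 1.9805)
θ=82°: |BD| = 5.1202
θ=82°: circle(B,8.00) ∩ circle(D,6.00): a=5.2944, h=5.9975
θ=82°:   candidates: C₊=(7.4805,5.4633) cross=30.708; C₋=(2.8407,-5.5980) cross=-30.708
θ=82°:   branch - wants cross < 0 → take C=(2.8407,-5.5980) (cross=-30.708)
θ=82°: ex = (C−B)/|BC| = (0.3203,-0.9473); ey = (0.9473,0.3203)
θ=82°: P = B + -2.30·ex + 2.17·ey = (1.5973,4.8544)
θ=291°: B = A + 2.00·(cos291°, sin291°) = (0.7167, -1.8672)
θ=291°: |BD| = 4.6725
θ=291°: circle(B,8.00) ∩ circle(D,6.00): a=5.3325, h=5.9636
θ=291°:   candidates: C₊=(3.2219,5.7305) cross=27.865; C₋=(7.9880,-5.2030) cross=-27.865
θ=291°:   branch - wants cross < 0 → take C=(7.9880,-5.2030) (cross=-27.865)
θ=291°: ex = (C−B)/|BC| = (0.9089,-0.4170); ey = (0.4170,0.9089)
θ=291°: P = B + -2.30·ex + 2.17·ey = (-0.4689,1.0642)

θ=49°: 2.50 4.44
θ=82°: 1.60 4.85
θ=291°: -0.47 1.06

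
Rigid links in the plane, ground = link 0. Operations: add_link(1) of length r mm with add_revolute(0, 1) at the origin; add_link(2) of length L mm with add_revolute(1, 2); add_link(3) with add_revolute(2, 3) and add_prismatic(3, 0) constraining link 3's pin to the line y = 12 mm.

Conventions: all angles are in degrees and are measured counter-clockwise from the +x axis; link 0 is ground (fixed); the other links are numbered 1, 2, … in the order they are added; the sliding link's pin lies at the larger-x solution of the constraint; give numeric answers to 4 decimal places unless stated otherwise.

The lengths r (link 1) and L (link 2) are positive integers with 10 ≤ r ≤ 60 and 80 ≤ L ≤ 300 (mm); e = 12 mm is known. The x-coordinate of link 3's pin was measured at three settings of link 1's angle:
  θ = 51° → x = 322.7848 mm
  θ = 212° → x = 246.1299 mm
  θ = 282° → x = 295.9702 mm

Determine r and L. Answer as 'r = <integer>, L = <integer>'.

constraint per measurement: (x − r cos θ)² + (r sin θ − e)² = L²
subtracting the θ₁ and θ₂ equations cancels the r² and L² terms:
r = (x₁² − x₂²) / (2[(x₁cos θ₁ + e sin θ₁) − (x₂cos θ₂ + e sin θ₂)]) = 51.0000 → r = 51
L² = (x₁ − r cos θ₁)² + (r sin θ₁ − e)² = 85264.0247 → L = 292.0000 → L = 292
check at θ₃=282°: x = 295.9702 (printed 295.9702) ✓

r = 51, L = 292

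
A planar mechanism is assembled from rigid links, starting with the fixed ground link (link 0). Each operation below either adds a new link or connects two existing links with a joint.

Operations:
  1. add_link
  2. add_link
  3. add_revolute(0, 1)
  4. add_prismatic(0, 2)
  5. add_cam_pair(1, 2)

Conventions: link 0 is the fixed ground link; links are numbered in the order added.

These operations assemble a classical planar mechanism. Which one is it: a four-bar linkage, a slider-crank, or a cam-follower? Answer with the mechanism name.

links: 3 (incl. ground); joints: 1 revolute, 1 prismatic, 1 higher (cam) pair, forming one closed loop
3 links, revolute + prismatic + higher pair in one loop → cam-follower

cam-follower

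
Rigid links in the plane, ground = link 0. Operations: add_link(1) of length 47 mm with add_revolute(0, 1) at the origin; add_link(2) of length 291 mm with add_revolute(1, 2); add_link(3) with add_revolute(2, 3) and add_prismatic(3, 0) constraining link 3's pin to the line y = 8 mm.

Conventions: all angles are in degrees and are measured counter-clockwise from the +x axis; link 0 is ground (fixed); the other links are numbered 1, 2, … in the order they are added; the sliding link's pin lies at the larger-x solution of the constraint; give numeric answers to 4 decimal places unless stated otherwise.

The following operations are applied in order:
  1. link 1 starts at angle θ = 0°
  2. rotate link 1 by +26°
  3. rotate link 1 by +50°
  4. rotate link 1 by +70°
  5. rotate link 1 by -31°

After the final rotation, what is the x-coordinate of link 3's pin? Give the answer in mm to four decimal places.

geometry: r = 47 mm, L = 291 mm, e = 8 mm; θ starts at 0°
rotate link 1 by +26°: θ ← 0° +26° = 26°
rotate link 1 by +50°: θ ← 26° +50° = 76°
rotate link 1 by +70°: θ ← 76° +70° = 146°
rotate link 1 by -31°: θ ← 146° -31° = 115°
crank pin P = (r cos θ, r sin θ) = (-19.863058, 42.596466)
h = r sin θ − e = 42.596466 − 8 = 34.596466
x = r cos θ + √(L² − h²) = -19.863058 + 288.936125 = 269.073067

269.0731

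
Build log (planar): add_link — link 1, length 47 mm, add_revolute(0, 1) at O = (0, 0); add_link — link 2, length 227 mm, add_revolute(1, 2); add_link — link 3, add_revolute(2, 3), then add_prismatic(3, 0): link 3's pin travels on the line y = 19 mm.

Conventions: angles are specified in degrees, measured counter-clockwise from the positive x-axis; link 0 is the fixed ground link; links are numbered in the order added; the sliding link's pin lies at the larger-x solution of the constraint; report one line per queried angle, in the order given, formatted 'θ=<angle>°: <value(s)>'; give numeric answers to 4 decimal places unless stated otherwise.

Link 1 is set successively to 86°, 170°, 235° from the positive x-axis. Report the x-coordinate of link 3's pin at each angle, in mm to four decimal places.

geometry: r = 47 mm, L = 227 mm, e = 19 mm
θ=86°: crank pin P = (r cos θ, r sin θ) = (3.278554, 46.885510)
θ=86°: h = r sin θ − e = 46.885510 − 19 = 27.885510
θ=86°: x = r cos θ + √(L² − h²) = 3.278554 + 225.280710 = 228.559264
θ=170°: crank pin P = (r cos θ, r sin θ) = (-46.285964, 8.161464)
θ=170°: h = r sin θ − e = 8.161464 − 19 = -10.838536
θ=170°: x = r cos θ + √(L² − h²) = -46.285964 + 226.741099 = 180.455135
θ=235°: crank pin P = (r cos θ, r sin θ) = (-26.958093, -38.500146)
θ=235°: h = r sin θ − e = -38.500146 − 19 = -57.500146
θ=235°: x = r cos θ + √(L² − h²) = -26.958093 + 219.596751 = 192.638659

θ=86°: 228.5593
θ=170°: 180.4551
θ=235°: 192.6387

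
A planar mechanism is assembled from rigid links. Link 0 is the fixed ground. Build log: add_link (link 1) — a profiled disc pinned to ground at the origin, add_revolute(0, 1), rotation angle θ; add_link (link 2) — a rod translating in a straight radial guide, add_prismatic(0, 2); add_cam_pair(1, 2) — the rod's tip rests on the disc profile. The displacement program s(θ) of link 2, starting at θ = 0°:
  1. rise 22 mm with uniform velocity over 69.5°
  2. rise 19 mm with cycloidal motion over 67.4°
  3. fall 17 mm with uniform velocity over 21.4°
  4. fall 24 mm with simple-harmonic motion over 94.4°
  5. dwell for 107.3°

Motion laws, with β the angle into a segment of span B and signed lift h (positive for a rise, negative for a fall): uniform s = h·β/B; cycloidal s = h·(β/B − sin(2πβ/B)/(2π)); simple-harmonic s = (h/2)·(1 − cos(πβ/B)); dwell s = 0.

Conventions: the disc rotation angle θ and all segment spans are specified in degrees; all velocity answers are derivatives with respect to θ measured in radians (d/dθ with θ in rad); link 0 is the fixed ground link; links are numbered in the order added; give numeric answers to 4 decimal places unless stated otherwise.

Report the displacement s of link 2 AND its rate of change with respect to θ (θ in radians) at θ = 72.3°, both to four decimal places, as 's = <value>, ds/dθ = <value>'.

seg 1 [0°–69.5°] uniform, h=22: full span → s += 22 → s = 22.0000
seg 2 [69.5°–136.9°] cycloidal, h=19: θ=72.3° here. β=2.8, B=67.4. 19·(0.0415 − sin(2π·0.0415)/(2π)) = 0.0089 → s = 22.0089
velocity in seg [69.5°–136.9°] (cycloidal), θ in radians: β = 2.8° = 0.0489 rad, B = 67.4° = 1.1764 rad; ds/dθ = (h/B)(1 − cos(2πβ/B)) = (19/1.1764)(1 − cos(2π·0.0415)) = 0.547111 mm/rad

s = 22.0089, ds/dθ = 0.5471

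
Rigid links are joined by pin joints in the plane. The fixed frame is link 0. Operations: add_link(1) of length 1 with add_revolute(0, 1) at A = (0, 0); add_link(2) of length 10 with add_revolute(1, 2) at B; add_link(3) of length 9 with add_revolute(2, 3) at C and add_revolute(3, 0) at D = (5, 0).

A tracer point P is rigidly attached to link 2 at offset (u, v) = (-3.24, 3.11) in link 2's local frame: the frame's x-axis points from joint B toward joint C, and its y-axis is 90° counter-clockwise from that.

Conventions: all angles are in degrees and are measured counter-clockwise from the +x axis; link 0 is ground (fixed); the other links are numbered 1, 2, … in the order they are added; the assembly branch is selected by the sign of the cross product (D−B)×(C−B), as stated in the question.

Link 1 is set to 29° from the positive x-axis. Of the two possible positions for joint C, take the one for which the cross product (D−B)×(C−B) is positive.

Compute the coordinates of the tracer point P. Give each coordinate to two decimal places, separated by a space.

A=(0,0), D=(5.00,0)
B = A + 1.00·(cos29°, sin29°) = (0.8746, 0.4848)
|BD| = 4.1538
circle(B,10.00) ∩ circle(D,9.00): a=4.3640, h=8.9975
  candidates: C₊=(6.2589,8.9115) cross=37.374; C₋=(4.1586,-8.9606) cross=-37.374
  branch + wants cross > 0 → take C=(6.2589,8.9115) (cross=37.374)
ex = (C−B)/|BC| = (0.5384,0.8427); ey = (-0.8427,0.5384)
P = B + -3.24·ex + 3.11·ey = (-3.4906,-0.5709)

-3.49 -0.57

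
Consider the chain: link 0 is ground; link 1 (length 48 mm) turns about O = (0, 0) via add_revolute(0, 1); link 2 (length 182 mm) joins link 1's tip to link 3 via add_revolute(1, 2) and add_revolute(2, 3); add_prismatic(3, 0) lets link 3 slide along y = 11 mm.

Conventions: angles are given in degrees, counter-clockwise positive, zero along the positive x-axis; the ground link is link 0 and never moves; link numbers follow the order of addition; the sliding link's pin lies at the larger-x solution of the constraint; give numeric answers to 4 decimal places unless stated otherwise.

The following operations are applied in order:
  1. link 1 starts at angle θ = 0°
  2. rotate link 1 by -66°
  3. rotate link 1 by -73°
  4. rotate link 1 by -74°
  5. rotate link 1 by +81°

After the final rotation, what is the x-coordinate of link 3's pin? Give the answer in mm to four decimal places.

geometry: r = 48 mm, L = 182 mm, e = 11 mm; θ starts at 0°
rotate link 1 by -66°: θ ← 0° -66° = -66°
rotate link 1 by -73°: θ ← -66° -73° = -139°
rotate link 1 by -74°: θ ← -139° -74° = -213°
rotate link 1 by +81°: θ ← -213° +81° = -132°
crank pin P = (r cos θ, r sin θ) = (-32.118269, -35.670952)
h = r sin θ − e = -35.670952 − 11 = -46.670952
x = r cos θ + √(L² − h²) = -32.118269 + 175.914247 = 143.795978

143.7960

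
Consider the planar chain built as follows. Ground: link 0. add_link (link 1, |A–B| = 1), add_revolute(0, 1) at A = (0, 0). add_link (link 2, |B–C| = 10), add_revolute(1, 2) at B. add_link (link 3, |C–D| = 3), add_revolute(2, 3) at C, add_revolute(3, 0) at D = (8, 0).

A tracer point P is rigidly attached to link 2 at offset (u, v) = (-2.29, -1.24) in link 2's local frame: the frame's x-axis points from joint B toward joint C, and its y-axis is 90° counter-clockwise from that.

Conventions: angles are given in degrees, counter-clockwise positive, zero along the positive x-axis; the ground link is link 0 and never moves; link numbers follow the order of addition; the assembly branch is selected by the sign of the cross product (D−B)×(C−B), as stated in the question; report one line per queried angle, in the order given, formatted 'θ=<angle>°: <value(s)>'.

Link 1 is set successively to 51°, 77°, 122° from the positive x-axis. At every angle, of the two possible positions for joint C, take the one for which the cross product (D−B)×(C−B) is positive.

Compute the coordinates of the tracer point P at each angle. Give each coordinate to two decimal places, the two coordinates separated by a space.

A=(0,0), D=(8.00,0)
θ=51°: B = A + 1.00·(cos51°, sin51°) = (0.6293, 0.7771)
θ=51°: |BD| = 7.4115
θ=51°: circle(B,10.00) ∩ circle(D,3.00): a=9.8448, h=1.7547
θ=51°:   candidates: C₊=(10.6039,1.4899) cross=13.005; C₋=(10.2359,-2.0002) cross=-13.005
θ=51°:   branch + wants cross > 0 → take C=(10.6039,1.4899) (cross=13.005)
θ=51°: ex = (C−B)/|BC| = (0.9975,0.0713); ey = (-0.0713,0.9975)
θ=51°: P = B + -2.29·ex + -1.24·ey = (-1.5665,-0.6229)
θ=77°: B = A + 1.00·(cos77°, sin77°) = (0.2250, 0.9744)
θ=77°: |BD| = 7.8359
θ=77°: circle(B,10.00) ∩ circle(D,3.00): a=9.7246, h=2.3308
θ=77°:   candidates: C₊=(10.1639,2.0779) cross=18.264; C₋=(9.5842,-2.5476) cross=-18.264
θ=77°:   branch + wants cross > 0 → take C=(10.1639,2.0779) (cross=18.264)
θ=77°: ex = (C−B)/|BC| = (0.9939,0.1104); ey = (-0.1104,0.9939)
θ=77°: P = B + -2.29·ex + -1.24·ey = (-1.9142,-0.5108)
θ=122°: B = A + 1.00·(cos122°, sin122°) = (-0.5299, 0.8480)
θ=122°: |BD| = 8.5720
θ=122°: circle(B,10.00) ∩ circle(D,3.00): a=9.5940, h=2.8205
θ=122°:   candidates: C₊=(9.2960,2.7056) cross=24.178; C₋=(8.7380,-2.9078) cross=-24.178
θ=122°:   branch + wants cross > 0 → take C=(9.2960,2.7056) (cross=24.178)
θ=122°: ex = (C−B)/|BC| = (0.9826,0.1858); ey = (-0.1858,0.9826)
θ=122°: P = B + -2.29·ex + -1.24·ey = (-2.5497,-0.7958)

θ=51°: -1.57 -0.62
θ=77°: -1.91 -0.51
θ=122°: -2.55 -0.80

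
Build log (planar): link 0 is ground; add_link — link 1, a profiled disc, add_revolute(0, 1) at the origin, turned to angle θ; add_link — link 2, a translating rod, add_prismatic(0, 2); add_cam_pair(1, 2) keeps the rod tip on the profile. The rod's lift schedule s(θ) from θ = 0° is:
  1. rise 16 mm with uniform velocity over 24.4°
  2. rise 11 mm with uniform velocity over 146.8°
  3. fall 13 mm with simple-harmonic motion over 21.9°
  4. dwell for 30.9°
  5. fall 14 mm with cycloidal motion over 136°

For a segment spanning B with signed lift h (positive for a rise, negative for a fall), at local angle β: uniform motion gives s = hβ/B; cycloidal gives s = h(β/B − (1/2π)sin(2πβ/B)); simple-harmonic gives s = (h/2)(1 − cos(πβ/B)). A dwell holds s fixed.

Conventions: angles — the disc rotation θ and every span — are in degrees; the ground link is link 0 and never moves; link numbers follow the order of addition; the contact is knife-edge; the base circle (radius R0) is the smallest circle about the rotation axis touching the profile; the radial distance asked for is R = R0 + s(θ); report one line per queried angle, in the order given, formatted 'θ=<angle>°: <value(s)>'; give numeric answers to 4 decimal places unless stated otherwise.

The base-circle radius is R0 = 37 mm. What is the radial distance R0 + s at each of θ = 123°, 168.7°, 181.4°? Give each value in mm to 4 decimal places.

seg 1 [0°–24.4°] uniform, h=16: full span → s += 16 → s = 16.0000
seg 2 [24.4°–171.2°] uniform, h=11: θ=123° here. β=98.6, B=146.8. 11·98.6/146.8 = 7.3883 → s = 23.3883
seg 2 [24.4°–171.2°] uniform, h=11: θ=168.7° here. β=144.3, B=146.8. 11·144.3/146.8 = 10.8127 → s = 26.8127
seg 2 [24.4°–171.2°] uniform, h=11: full span → s += 11 → s = 27.0000
seg 3 [171.2°–193.1°] simple-harmonic, h=-13: θ=181.4° here. β=10.2, B=21.9. -13/2·(1 − cos(π·0.4658)) = -5.8020 → s = 21.1980
θ=123°: R = R0 + s = 37 + 23.3883 = 60.3883
θ=168.7°: R = R0 + s = 37 + 26.8127 = 63.8127
θ=181.4°: R = R0 + s = 37 + 21.1980 = 58.1980

θ=123°: 60.3883
θ=168.7°: 63.8127
θ=181.4°: 58.1980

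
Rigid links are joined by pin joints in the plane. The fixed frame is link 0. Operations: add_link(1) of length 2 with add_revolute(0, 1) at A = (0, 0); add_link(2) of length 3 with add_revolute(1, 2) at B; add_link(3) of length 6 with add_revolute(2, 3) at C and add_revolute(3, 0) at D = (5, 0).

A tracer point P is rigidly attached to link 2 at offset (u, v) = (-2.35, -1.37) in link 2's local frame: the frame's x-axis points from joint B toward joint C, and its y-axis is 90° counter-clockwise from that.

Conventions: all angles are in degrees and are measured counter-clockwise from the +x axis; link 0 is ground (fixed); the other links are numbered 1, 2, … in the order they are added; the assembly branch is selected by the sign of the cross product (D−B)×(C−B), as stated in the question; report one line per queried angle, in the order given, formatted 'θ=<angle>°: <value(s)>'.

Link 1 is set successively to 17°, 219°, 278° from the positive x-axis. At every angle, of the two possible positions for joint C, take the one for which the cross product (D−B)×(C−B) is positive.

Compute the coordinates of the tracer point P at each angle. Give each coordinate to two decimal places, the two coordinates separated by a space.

A=(0,0), D=(5.00,0)
θ=17°: B = A + 2.00·(cos17°, sin17°) = (1.9126, 0.5847)
θ=17°: |BD| = 3.1423
θ=17°: circle(B,3.00) ∩ circle(D,6.00): a=-2.7251, h=1.2545
θ=17°:   candidates: C₊=(-0.5315,2.3244) cross=3.942; C₋=(-0.9983,-0.1407) cross=-3.942
θ=17°:   branch + wants cross > 0 → take C=(-0.5315,2.3244) (cross=3.942)
θ=17°: ex = (C−B)/|BC| = (-0.8147,0.5799); ey = (-0.5799,-0.8147)
θ=17°: P = B + -2.35·ex + -1.37·ey = (4.6216,0.3381)
θ=219°: B = A + 2.00·(cos219°, sin219°) = (-1.5543, -1.2586)
θ=219°: |BD| = 6.6740
θ=219°: circle(B,3.00) ∩ circle(D,6.00): a=1.3143, h=2.6968
θ=219°:   candidates: C₊=(-0.7722,1.6376) cross=17.999; C₋=(0.2450,-3.6592) cross=-17.999
θ=219°:   branch + wants cross > 0 → take C=(-0.7722,1.6376) (cross=17.999)
θ=219°: ex = (C−B)/|BC| = (0.2607,0.9654); ey = (-0.9654,0.2607)
θ=219°: P = B + -2.35·ex + -1.37·ey = (-0.8443,-3.8845)
θ=278°: B = A + 2.00·(cos278°, sin278°) = (0.2783, -1.9805)
θ=278°: |BD| = 5.1202
θ=278°: circle(B,3.00) ∩ circle(D,6.00): a=-0.0765, h=2.9990
θ=278°:   candidates: C₊=(-0.9523,0.7555) cross=15.356; C₋=(1.3678,-4.7757) cross=-15.356
θ=278°:   branch + wants cross > 0 → take C=(-0.9523,0.7555) (cross=15.356)
θ=278°: ex = (C−B)/|BC| = (-0.4102,0.9120); ey = (-0.9120,-0.4102)
θ=278°: P = B + -2.35·ex + -1.37·ey = (2.4917,-3.5618)

θ=17°: 4.62 0.34
θ=219°: -0.84 -3.88
θ=278°: 2.49 -3.56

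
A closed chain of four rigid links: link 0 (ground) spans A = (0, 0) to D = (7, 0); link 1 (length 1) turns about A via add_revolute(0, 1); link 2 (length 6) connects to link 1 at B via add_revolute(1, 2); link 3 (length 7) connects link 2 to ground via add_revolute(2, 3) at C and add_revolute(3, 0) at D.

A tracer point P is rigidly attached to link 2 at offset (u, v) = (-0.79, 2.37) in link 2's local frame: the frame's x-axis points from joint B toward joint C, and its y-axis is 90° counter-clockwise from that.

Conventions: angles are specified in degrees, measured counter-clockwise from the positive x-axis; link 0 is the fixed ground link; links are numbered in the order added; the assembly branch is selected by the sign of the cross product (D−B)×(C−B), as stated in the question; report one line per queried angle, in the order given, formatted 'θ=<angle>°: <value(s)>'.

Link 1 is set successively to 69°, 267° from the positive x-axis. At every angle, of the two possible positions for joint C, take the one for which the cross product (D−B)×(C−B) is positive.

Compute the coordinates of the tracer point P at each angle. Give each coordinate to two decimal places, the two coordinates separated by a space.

A=(0,0), D=(7.00,0)
θ=69°: B = A + 1.00·(cos69°, sin69°) = (0.3584, 0.9336)
θ=69°: |BD| = 6.7069
θ=69°: circle(B,6.00) ∩ circle(D,7.00): a=2.3843, h=5.5059
θ=69°:   candidates: C₊=(3.4859,6.0540) cross=36.928; C₋=(1.9531,-4.8506) cross=-36.928
θ=69°:   branch + wants cross > 0 → take C=(3.4859,6.0540) (cross=36.928)
θ=69°: ex = (C−B)/|BC| = (0.5213,0.8534); ey = (-0.8534,0.5213)
θ=69°: P = B + -0.79·ex + 2.37·ey = (-2.0760,1.4948)
θ=267°: B = A + 1.00·(cos267°, sin267°) = (-0.0523, -0.9986)
θ=267°: |BD| = 7.1227
θ=267°: circle(B,6.00) ∩ circle(D,7.00): a=2.6488, h=5.3837
θ=267°:   candidates: C₊=(1.8155,4.7032) cross=38.346; C₋=(3.3251,-5.9578) cross=-38.346
θ=267°:   branch + wants cross > 0 → take C=(1.8155,4.7032) (cross=38.346)
θ=267°: ex = (C−B)/|BC| = (0.3113,0.9503); ey = (-0.9503,0.3113)
θ=267°: P = B + -0.79·ex + 2.37·ey = (-2.5505,-1.0116)

θ=69°: -2.08 1.49
θ=267°: -2.55 -1.01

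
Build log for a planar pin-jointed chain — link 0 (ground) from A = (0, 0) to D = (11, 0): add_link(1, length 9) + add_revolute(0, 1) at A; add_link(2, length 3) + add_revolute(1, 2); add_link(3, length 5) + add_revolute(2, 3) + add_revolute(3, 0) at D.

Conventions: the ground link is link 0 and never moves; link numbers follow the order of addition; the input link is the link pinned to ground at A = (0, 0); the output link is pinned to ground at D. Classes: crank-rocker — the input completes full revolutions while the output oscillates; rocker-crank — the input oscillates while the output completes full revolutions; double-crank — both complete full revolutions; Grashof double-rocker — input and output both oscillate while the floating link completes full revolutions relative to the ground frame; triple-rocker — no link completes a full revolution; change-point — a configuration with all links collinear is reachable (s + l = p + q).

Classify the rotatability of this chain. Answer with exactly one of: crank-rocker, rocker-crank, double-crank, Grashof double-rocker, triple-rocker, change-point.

lengths: ground=11, input=9, coupler=3, output=5
sorted: s=3 (shortest), l=11 (longest), p+q=14
s + l = 14 vs p + q = 14
s + l = p + q → change-point (collinear configuration reachable)

change-point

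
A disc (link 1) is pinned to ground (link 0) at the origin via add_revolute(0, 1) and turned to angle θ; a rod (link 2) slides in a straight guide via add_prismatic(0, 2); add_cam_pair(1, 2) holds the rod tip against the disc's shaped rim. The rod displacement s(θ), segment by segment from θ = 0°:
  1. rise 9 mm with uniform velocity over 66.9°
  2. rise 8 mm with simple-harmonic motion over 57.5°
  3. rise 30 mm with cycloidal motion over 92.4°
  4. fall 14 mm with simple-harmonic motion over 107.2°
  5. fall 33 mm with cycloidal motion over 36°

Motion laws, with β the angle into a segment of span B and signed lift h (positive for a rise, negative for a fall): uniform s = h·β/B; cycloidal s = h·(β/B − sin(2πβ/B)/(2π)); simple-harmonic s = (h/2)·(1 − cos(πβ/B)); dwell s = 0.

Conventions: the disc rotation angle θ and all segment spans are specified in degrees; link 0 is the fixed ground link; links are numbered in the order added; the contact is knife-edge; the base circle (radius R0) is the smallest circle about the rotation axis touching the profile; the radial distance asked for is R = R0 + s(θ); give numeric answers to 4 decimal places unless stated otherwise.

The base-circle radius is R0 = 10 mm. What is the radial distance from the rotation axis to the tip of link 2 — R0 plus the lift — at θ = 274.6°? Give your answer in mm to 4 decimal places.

segment 1 (0° to 66.9°, uniform, h = 9) is passed completely: s = 0.0000 + (9) = 9.0000
segment 2 (66.9° to 124.4°, simple-harmonic, h = 8) is passed completely: s = 9.0000 + (8) = 17.0000
segment 3 (124.4° to 216.8°, cycloidal, h = 30) is passed completely: s = 17.0000 + (30) = 47.0000
θ = 274.6° falls in segment 4 (216.8° to 324°, simple-harmonic, h = -14): β = 274.6 − 216.8 = 57.8°, B = 107.2°; Δs = -14/2·(1 − cos(π·0.5392)) = -7.8594; s = 47.0000 − 7.8594 = 39.1406
R = R0 + s = 10 + 39.1406 = 49.1406

49.1406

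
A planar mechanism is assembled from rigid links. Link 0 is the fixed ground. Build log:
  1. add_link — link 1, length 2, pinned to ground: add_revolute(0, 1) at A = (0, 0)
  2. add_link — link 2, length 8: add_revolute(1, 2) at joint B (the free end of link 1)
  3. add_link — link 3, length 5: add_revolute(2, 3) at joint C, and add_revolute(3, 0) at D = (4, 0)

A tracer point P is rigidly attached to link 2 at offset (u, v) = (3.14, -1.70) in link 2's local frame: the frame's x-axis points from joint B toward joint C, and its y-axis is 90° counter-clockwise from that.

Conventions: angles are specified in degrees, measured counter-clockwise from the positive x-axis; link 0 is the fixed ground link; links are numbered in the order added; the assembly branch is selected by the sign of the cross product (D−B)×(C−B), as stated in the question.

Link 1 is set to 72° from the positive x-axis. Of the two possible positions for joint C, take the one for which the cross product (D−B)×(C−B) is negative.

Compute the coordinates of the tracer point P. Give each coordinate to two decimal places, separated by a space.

A=(0,0), D=(4.00,0)
B = A + 2.00·(cos72°, sin72°) = (0.6180, 1.9021)
|BD| = 3.8802
circle(B,8.00) ∩ circle(D,5.00): a=6.9656, h=3.9345
  candidates: C₊=(8.6180,1.9167) cross=15.266; C₋=(4.7606,-4.9418) cross=-15.266
  branch - wants cross < 0 → take C=(4.7606,-4.9418) (cross=-15.266)
ex = (C−B)/|BC| = (0.5178,-0.8555); ey = (0.8555,0.5178)
P = B + 3.14·ex + -1.70·ey = (0.7896,-1.6644)

0.79 -1.66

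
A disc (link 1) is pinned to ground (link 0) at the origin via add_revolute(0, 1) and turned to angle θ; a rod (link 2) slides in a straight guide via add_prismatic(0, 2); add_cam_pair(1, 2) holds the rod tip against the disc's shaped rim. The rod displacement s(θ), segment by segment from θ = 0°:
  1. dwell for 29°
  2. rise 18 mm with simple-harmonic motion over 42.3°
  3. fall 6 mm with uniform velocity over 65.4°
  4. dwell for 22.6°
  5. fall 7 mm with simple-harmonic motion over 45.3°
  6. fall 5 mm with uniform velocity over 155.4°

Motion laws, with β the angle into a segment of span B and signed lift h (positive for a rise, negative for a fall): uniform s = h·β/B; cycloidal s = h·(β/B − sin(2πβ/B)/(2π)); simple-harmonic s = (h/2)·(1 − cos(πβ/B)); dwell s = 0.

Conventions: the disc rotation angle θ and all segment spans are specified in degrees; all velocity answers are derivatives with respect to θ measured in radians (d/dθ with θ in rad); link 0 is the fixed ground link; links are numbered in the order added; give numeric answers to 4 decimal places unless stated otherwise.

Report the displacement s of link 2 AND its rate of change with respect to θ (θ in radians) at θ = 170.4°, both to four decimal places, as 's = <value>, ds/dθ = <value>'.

segment 1 (0° to 29°, dwell): s unchanged at 0.0000
segment 2 (29° to 71.3°, simple-harmonic, h = 18) is passed completely: s = 0.0000 + (18) = 18.0000
segment 3 (71.3° to 136.7°, uniform, h = -6) is passed completely: s = 18.0000 + (-6) = 12.0000
segment 4 (136.7° to 159.3°, dwell): s unchanged at 12.0000
θ = 170.4° falls in segment 5 (159.3° to 204.6°, simple-harmonic, h = -7): β = 170.4 − 159.3 = 11.1°, B = 45.3°; Δs = -7/2·(1 − cos(π·0.2450)) = -0.9868; s = 12.0000 − 0.9868 = 11.0132
velocity in seg [159.3°–204.6°] (simple-harmonic), θ in radians: β = 11.1° = 0.1937 rad, B = 45.3° = 0.7906 rad; ds/dθ = (πh/(2B)) sin(πβ/B) = (π·(-7)/(2·0.7906)) sin(π·0.2450) = -9.679296 mm/rad

s = 11.0132, ds/dθ = -9.6793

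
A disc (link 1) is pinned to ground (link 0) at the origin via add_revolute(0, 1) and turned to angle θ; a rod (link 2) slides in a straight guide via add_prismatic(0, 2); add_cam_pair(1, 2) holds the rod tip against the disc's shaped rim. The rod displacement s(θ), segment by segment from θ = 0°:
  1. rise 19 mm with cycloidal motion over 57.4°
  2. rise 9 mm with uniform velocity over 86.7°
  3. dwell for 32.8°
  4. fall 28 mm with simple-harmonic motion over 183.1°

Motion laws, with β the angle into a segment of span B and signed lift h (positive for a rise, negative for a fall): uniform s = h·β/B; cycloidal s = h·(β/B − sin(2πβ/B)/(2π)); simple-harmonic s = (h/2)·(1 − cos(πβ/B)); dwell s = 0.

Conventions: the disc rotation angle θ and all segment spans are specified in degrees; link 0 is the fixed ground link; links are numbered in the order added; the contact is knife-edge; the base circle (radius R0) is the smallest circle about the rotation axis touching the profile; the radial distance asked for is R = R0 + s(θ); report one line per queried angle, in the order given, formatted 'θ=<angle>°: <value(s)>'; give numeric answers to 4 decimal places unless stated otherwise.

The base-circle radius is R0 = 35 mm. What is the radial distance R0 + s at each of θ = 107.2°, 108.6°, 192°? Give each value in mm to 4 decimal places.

segment 1 (0° to 57.4°, cycloidal, h = 19) is passed completely: s = 0.0000 + (19) = 19.0000
θ = 107.2° falls in segment 2 (57.4° to 144.1°, uniform, h = 9): β = 107.2 − 57.4 = 49.8°, B = 86.7°; Δs = 9·49.8/86.7 = 5.1696; s = 19.0000 + 5.1696 = 24.1696
θ = 108.6° falls in segment 2 (57.4° to 144.1°, uniform, h = 9): β = 108.6 − 57.4 = 51.2°, B = 86.7°; Δs = 9·51.2/86.7 = 5.3149; s = 19.0000 + 5.3149 = 24.3149
segment 2 (57.4° to 144.1°, uniform, h = 9) is passed completely: s = 19.0000 + (9) = 28.0000
segment 3 (144.1° to 176.9°, dwell): s unchanged at 28.0000
θ = 192° falls in segment 4 (176.9° to 360°, simple-harmonic, h = -28): β = 192 − 176.9 = 15.1°, B = 183.1°; Δs = -28/2·(1 − cos(π·0.0825)) = -0.4672; s = 28.0000 − 0.4672 = 27.5328
θ=107.2°: R = R0 + s = 35 + 24.1696 = 59.1696
θ=108.6°: R = R0 + s = 35 + 24.3149 = 59.3149
θ=192°: R = R0 + s = 35 + 27.5328 = 62.5328

θ=107.2°: 59.1696
θ=108.6°: 59.3149
θ=192°: 62.5328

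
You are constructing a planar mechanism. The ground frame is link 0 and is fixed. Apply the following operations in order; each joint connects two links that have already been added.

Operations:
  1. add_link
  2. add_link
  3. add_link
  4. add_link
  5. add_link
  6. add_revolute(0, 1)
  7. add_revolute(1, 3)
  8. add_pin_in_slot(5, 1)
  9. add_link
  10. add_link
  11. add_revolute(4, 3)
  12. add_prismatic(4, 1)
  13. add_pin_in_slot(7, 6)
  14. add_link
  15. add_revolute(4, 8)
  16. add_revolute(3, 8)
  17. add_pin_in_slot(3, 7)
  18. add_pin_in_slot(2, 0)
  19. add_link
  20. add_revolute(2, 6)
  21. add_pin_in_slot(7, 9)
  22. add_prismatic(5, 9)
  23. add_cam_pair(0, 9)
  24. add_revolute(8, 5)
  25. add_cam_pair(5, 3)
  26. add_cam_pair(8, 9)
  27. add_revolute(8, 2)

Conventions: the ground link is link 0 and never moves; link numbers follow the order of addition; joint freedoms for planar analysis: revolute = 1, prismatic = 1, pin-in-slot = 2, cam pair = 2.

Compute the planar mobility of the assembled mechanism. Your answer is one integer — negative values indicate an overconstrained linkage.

link 0 = ground. State L|J1|J2 = 1|0|0
+link1  2|0|0
+link2  3|0|0
+link3  4|0|0
+link4  5|0|0
+link5  6|0|0
R(0,1) f=1→J1  6|1|0
R(1,3) f=1→J1  6|2|0
PS(5,1) f=2→J2  6|2|1
+link6  7|2|1
+link7  8|2|1
R(4,3) f=1→J1  8|3|1
P(4,1) f=1→J1  8|4|1
PS(7,6) f=2→J2  8|4|2
+link8  9|4|2
R(4,8) f=1→J1  9|5|2
R(3,8) f=1→J1  9|6|2
PS(3,7) f=2→J2  9|6|3
PS(2,0) f=2→J2  9|6|4
+link9  10|6|4
R(2,6) f=1→J1  10|7|4
PS(7,9) f=2→J2  10|7|5
P(5,9) f=1→J1  10|8|5
C(0,9) f=2→J2  10|8|6
R(8,5) f=1→J1  10|9|6
C(5,3) f=2→J2  10|9|7
C(8,9) f=2→J2  10|9|8
R(8,2) f=1→J1  10|10|8
M = 3(10−1)−2·10−8 = 27−20−8 = -1

M = -1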